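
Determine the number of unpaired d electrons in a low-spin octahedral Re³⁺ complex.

2

Group 7 minus oxidation state +3 gives a d⁴ configuration for Re³⁺.
Configuration: t₂g⁴ eg⁰, giving 2 unpaired electrons.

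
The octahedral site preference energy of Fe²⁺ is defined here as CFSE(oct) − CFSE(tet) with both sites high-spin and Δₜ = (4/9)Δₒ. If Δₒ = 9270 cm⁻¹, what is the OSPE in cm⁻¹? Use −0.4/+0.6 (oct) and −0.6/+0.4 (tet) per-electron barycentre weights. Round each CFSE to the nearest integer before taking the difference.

Fe is in group 8, so Fe²⁺ is d⁶ (8 − 2 = 6).
Octahedral (high-spin): t2g^4 e_g^2, CFSE = 4(−0.4) + 2(+0.6) = -0.4Δₒ = -0.4 × 9270 = -3708 cm⁻¹.
Tetrahedral e^3 t2^3 gives -0.6Δₜ = -0.6 × (4/9) × 9270 = -2472 cm⁻¹.
OSPE = -3708 − (-2472) = -1236 cm⁻¹.

-1236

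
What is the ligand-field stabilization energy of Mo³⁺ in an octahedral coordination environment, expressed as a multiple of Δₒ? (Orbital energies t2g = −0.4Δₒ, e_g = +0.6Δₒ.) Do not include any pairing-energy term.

Mo sits in group 6; removing 3 electrons leaves Mo³⁺ with 6 − 3 = 3 d electrons.
For octahedral d³ the high- and low-spin configurations coincide.
Configuration: t2g^3 e_g^0.
CFSE = 3(-0.4Δₒ) + 0(0.6Δₒ) = -1.2Δₒ + 0.0Δₒ = -1.2Δₒ.

-1.2 Δₒ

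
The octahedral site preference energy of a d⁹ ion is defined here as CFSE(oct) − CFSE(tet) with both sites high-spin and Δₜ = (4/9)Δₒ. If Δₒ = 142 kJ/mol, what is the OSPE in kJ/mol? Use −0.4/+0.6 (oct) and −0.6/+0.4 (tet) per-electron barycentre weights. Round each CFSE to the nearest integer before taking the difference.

Octahedral (high-spin): t₂g⁶ eg³, CFSE = 6(−0.4) + 3(+0.6) = -0.6Δₒ = -0.6 × 142 = -85 kJ/mol.
Tetrahedral: e⁴ t₂⁵, CFSE = 4(−0.6) + 5(+0.4) = -0.4Δₜ = -0.4 × (4/9) × 142 = -25 kJ/mol.
Subtracting, OSPE = -85 − (-25) = -60 kJ/mol.

-60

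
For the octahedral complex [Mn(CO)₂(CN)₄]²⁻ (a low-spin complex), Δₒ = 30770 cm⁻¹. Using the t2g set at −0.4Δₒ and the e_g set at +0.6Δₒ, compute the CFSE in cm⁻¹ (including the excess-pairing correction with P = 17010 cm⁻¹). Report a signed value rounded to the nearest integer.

Ligand charges: 2×(+0) from CO and 4×(-1) from CN⁻ sum to -4; with overall charge -2, Mn is +2.
Group 7 minus oxidation state +2 gives a d⁵ configuration for Mn²⁺.
Configuration: t2g^5 e_g^0.
CFSE(orbital) = 5×(-0.4Δₒ) + 0×(0.6Δₒ) = -2.0Δₒ; with Δₒ = 30770 cm⁻¹ that is -61540 cm⁻¹.
High-spin d⁵ would be t2g^3 e_g^2 with 0 pairs; low-spin has 2, so 2 excess pairs cost +2P = +34020 cm⁻¹.
Overall CFSE = -61540 + 34020 = -27520 cm⁻¹.

-27520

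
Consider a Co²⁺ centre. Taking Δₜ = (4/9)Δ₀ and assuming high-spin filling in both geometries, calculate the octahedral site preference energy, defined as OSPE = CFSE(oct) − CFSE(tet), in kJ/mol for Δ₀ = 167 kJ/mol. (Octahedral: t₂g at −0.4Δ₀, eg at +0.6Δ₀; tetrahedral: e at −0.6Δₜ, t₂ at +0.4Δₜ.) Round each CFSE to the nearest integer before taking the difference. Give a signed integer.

Group 9 minus oxidation state +2 gives a d⁷ configuration for Co²⁺.
Octahedral (high-spin): t2g^5 e_g^2, CFSE = 5(−0.4) + 2(+0.6) = -0.8Δ₀ = -0.8 × 167 = -134 kJ/mol.
Tetrahedral: e^4 t2^3, CFSE = 4(−0.6) + 3(+0.4) = -1.2Δₜ = -1.2 × (4/9) × 167 = -89 kJ/mol.
OSPE = CFSE(oct) − CFSE(tet) = -134 − (-89) = -45 kJ/mol.

-45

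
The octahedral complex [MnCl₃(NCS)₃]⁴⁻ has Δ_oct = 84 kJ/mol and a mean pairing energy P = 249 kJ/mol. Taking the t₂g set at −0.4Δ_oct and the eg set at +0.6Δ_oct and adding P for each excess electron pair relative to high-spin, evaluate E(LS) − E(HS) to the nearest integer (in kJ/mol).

Ligand charges: 3×(-1) from Cl⁻ and 3×(-1) from NCS⁻ sum to -6; with overall charge -4, Mn is +2.
Mn is in group 7, so Mn²⁺ is d⁵ (7 − 2 = 5).
High-spin: t₂g³ eg², CFSE = 0.0Δ_oct = 0 kJ/mol.
Low-spin: t₂g⁵ eg⁰, orbital CFSE = -2.0Δ_oct = -168 kJ/mol; plus 2 excess pairs × P = +498 kJ/mol; total 330 kJ/mol.
E(LS) − E(HS) = 330 − (0) = 330 kJ/mol.

330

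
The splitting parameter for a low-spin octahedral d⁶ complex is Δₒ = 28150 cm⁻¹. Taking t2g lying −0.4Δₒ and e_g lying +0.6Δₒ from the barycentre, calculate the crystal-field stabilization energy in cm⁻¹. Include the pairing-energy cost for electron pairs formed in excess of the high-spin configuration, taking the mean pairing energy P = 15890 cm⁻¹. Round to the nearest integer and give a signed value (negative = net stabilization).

-35780

The d⁶ electrons fill as t2g^6 e_g^0.
CFSE(orbital) = 6×(-0.4Δₒ) + 0×(0.6Δₒ) = -2.4Δₒ; with Δₒ = 28150 cm⁻¹ that is -67560 cm⁻¹.
High-spin d⁶ would be t2g^4 e_g^2 with 1 pair; low-spin has 3, so 2 excess pairs cost +2P = +31780 cm⁻¹.
Net CFSE = -67560 + 31780 = -35780 cm⁻¹.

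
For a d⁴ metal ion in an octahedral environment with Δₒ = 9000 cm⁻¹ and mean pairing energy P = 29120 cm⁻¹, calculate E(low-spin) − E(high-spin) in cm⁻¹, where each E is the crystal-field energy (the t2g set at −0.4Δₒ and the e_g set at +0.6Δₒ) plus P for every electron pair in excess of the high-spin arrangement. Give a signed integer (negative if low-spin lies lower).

20120

In the high-spin limit (t2g^3 e_g^1) the orbital term is -0.6Δₒ = -5400 cm⁻¹, with no excess pairing.
For low-spin the configuration is t2g^4 e_g^0: orbital energy -1.6 × 9000 = -14400 cm⁻¹, and 1 additional pair relative to high-spin adds 29120 cm⁻¹, giving 14720 cm⁻¹.
Thus E(LS) − E(HS) = 20120 cm⁻¹.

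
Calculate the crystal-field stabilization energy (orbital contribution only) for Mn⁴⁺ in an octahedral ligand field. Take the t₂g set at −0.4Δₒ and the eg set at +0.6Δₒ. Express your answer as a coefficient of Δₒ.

Mn is in group 7, so Mn⁴⁺ is d³ (7 − 4 = 3).
Configuration: t₂g³ eg⁰.
CFSE = 3(-0.4Δₒ) + 0(0.6Δₒ) = -1.2Δₒ + 0.0Δₒ = -1.2Δₒ.

-1.2 Δₒ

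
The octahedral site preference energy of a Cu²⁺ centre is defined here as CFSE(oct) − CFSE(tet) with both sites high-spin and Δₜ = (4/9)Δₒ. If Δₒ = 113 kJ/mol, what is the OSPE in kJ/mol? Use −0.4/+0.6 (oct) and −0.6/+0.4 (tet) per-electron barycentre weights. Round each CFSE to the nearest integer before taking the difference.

Cu sits in group 11; removing 2 electrons leaves Cu²⁺ with 11 − 2 = 9 d electrons.
Octahedral high-spin t₂g⁶ eg³: CFSE = -0.6 × 113 = -68 kJ/mol.
Tetrahedral e⁴ t₂⁵ gives -0.4Δₜ = -0.4 × (4/9) × 113 = -20 kJ/mol.
OSPE = -68 − (-20) = -48 kJ/mol.

-48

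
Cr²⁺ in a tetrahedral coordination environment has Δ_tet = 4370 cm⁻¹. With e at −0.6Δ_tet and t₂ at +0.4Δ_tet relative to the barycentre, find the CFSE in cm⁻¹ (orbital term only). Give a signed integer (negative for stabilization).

Cr²⁺: group 6, so d-count = 6 − 2 = 4.
Tetrahedral splitting is small, so the complex is high-spin.
Configuration: e² t₂².
Orbital CFSE = 2(-0.6) + 2(0.4) = -0.4Δ_tet = -0.4 × 4370 = -1748 cm⁻¹.

-1748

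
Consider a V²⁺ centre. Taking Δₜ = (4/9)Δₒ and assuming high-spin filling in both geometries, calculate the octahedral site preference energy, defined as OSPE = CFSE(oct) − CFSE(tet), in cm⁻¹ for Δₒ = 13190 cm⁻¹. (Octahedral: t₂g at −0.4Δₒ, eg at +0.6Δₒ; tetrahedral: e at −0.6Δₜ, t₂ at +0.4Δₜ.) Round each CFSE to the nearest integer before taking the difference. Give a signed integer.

Group 5 minus oxidation state +2 gives a d³ configuration for V²⁺.
In an octahedral site d³ (HS) is t₂g³ eg⁰, giving CFSE(oct) = -1.2Δₒ = -15828 cm⁻¹.
Tetrahedral e² t₂¹ gives -0.8Δₜ = -0.8 × (4/9) × 13190 = -4690 cm⁻¹.
OSPE = CFSE(oct) − CFSE(tet) = -15828 − (-4690) = -11138 cm⁻¹.

-11138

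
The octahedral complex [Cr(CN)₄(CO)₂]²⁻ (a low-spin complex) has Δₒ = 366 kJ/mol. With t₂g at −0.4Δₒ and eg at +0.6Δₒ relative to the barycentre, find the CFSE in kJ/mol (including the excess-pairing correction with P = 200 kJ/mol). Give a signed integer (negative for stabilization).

-386

Ligand charges: 4×(-1) from CN⁻ and 2×(+0) from CO sum to -4; with overall charge -2, Cr is +2.
Cr is in group 6, so Cr²⁺ is d⁴ (6 − 2 = 4).
Electron filling gives t₂g⁴ eg⁰.
CFSE(orbital) = 4×(-0.4Δₒ) + 0×(0.6Δₒ) = -1.6Δₒ; with Δₒ = 366 kJ/mol that is -586 kJ/mol.
Pairing penalty: 1 pair vs 0 in the high-spin reference → 1 extra × P = 200 kJ/mol.
Combining: -586 + 200 = -386 kJ/mol.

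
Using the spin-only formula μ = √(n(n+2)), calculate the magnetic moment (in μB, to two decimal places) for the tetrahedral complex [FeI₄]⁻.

Each I⁻ contributes -1; 4 × (-1) = -4. With overall charge -1, Fe is in the +3 oxidation state.
Fe is in group 8, so Fe³⁺ is d⁵ (8 − 3 = 5).
Tetrahedral splitting is small, so the complex is high-spin.
Configuration: e² t₂³ → 5 unpaired electrons.
μ(spin-only) = √[5(5+2)] = √35 ≈ 5.92 μB.

5.92 μB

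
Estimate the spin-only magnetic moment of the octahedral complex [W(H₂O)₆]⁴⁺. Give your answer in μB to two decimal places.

2.83 μB

H₂O is neutral, so the +4 overall charge sits on W: oxidation state +4.
Group 6 minus oxidation state +4 gives a d² configuration for W⁴⁺.
Configuration: t2g^2 e_g^0 → 2 unpaired electrons.
μ(spin-only) = √[2(2+2)] = √8 ≈ 2.83 μB.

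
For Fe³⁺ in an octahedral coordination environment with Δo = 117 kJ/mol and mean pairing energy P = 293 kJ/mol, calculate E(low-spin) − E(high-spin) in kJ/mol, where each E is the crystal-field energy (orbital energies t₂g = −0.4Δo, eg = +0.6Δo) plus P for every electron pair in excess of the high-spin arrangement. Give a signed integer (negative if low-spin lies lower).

352

Fe sits in group 8; removing 3 electrons leaves Fe³⁺ with 8 − 3 = 5 d electrons.
High-spin d⁵ fills as t₂g³ eg² with CFSE 3(−0.4) + 2(+0.6) = 0.0Δo = 0 kJ/mol.
Low-spin t₂g⁵ eg⁰ gives -2.0Δo = -234 kJ/mol, but forming 2 extra pairs costs 2P = 586 kJ/mol, so E(LS) = -234 + 586 = 352 kJ/mol.
E(LS) − E(HS) = 352 − (0) = 352 kJ/mol.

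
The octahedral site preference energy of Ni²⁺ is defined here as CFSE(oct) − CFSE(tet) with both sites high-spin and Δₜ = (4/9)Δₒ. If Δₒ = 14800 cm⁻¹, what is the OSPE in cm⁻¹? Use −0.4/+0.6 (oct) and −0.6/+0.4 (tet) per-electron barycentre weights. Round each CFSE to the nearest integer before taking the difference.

-12498

Group 10 minus oxidation state +2 gives a d⁸ configuration for Ni²⁺.
Octahedral high-spin t₂g⁶ eg²: CFSE = -1.2 × 14800 = -17760 cm⁻¹.
Tetrahedral: e⁴ t₂⁴, CFSE = 4(−0.6) + 4(+0.4) = -0.8Δₜ = -0.8 × (4/9) × 14800 = -5262 cm⁻¹.
OSPE = -17760 − (-5262) = -12498 cm⁻¹.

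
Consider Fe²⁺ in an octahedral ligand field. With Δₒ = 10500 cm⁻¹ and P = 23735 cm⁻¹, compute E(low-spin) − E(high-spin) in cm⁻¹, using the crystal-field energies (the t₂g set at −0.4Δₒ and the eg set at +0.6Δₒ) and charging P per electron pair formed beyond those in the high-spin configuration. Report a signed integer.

Group 8 minus oxidation state +2 gives a d⁶ configuration for Fe²⁺.
High-spin d⁶ fills as t₂g⁴ eg² with CFSE 4(−0.4) + 2(+0.6) = -0.4Δₒ = -4200 cm⁻¹.
For low-spin the configuration is t₂g⁶ eg⁰: orbital energy -2.4 × 10500 = -25200 cm⁻¹, and 2 additional pairs relative to high-spin add 47470 cm⁻¹, giving 22270 cm⁻¹.
The difference is 22270 − (-4200) = 26470 cm⁻¹, so high-spin lies lower.

26470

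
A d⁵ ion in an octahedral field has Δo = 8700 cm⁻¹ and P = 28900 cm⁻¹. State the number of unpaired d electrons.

5

Here Δo < P (8700 < 28900), so the high-spin state is favoured.
That gives t2g^3 e_g^2.
Unpaired electrons: 5.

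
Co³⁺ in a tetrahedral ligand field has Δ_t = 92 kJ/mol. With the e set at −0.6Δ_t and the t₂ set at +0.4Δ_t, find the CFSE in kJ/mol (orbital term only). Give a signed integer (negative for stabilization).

Co is in group 9, so Co³⁺ is d⁶ (9 − 3 = 6).
Tetrahedral fields are weak (Δₜ ≈ 4/9 Δₒ), so electrons fill high-spin.
Configuration: e³ t₂³.
Orbital CFSE = 3(-0.6) + 3(0.4) = -0.6Δ_t = -0.6 × 92 = -55 kJ/mol.

-55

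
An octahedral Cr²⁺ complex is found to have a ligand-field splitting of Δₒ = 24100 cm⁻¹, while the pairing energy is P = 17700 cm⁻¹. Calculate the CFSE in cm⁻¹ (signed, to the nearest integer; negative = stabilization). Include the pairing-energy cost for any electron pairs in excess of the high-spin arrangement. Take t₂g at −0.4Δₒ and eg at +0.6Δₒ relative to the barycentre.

-20860

Cr is in group 6, so Cr²⁺ is d⁴ (6 − 2 = 4).
With Δₒ > P the complex is low-spin.
Filling d⁴ accordingly: t₂g⁴ eg⁰.
Orbital CFSE = -1.6Δₒ = -1.6 × 24100 = -38560 cm⁻¹.
Excess pairs vs high-spin: 1 − 0 = 1; pairing cost = +17700 cm⁻¹.
Net CFSE = -38560 + 17700 = -20860 cm⁻¹.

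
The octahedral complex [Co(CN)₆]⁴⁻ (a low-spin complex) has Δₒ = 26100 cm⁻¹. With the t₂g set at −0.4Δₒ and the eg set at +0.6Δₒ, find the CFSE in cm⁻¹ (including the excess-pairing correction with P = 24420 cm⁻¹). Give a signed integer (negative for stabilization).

-22560

Each CN⁻ contributes -1; 6 × (-1) = -6. With overall charge -4, Co is in the +2 oxidation state.
Co²⁺: group 9, so d-count = 9 − 2 = 7.
Configuration: t₂g⁶ eg¹.
CFSE(orbital) = 6×(-0.4Δₒ) + 1×(0.6Δₒ) = -1.8Δₒ; with Δₒ = 26100 cm⁻¹ that is -46980 cm⁻¹.
High-spin d⁷ would be t₂g⁵ eg² with 2 pairs; low-spin has 3, so 1 excess pair costs +1P = +24420 cm⁻¹.
Net CFSE = -46980 + 24420 = -22560 cm⁻¹.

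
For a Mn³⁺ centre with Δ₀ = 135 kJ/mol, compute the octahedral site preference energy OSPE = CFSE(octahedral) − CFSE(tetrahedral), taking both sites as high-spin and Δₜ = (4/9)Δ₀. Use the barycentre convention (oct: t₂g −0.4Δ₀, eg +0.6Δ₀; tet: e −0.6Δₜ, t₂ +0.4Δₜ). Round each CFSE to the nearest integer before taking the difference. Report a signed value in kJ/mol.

-57

Group 7 minus oxidation state +3 gives a d⁴ configuration for Mn³⁺.
In an octahedral site d⁴ (HS) is t2g^3 e_g^1, giving CFSE(oct) = -0.6Δ₀ = -81 kJ/mol.
In a tetrahedral site the filling is e^2 t2^2: CFSE(tet) = -0.4Δₜ = -0.4 × (4/9)(135) = -24 kJ/mol.
OSPE = -81 − (-24) = -57 kJ/mol.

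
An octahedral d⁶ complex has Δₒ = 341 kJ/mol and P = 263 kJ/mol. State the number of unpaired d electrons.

Since Δₒ = 341 kJ/mol > P = 263 kJ/mol, the complex adopts the low-spin configuration.
Configuration: t₂g⁶ eg⁰.
Unpaired electrons: 0.

0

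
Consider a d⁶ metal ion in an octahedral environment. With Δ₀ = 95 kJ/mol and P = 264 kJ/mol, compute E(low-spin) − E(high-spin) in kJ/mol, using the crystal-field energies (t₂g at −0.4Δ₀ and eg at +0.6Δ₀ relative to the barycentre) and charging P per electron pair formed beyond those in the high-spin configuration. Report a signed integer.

High-spin: t₂g⁴ eg², CFSE = -0.4Δ₀ = -38 kJ/mol.
Low-spin: t₂g⁶ eg⁰, orbital CFSE = -2.4Δ₀ = -228 kJ/mol; plus 2 excess pairs × P = +528 kJ/mol; total 300 kJ/mol.
E(LS) − E(HS) = 300 − (-38) = 338 kJ/mol.

338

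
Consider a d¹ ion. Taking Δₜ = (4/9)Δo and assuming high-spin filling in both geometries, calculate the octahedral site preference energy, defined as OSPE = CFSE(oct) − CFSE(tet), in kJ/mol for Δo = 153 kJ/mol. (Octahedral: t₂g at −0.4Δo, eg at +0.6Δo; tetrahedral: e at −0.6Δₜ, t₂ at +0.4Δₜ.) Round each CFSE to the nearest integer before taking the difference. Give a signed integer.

In an octahedral site d¹ (HS) is t₂g¹ eg⁰, giving CFSE(oct) = -0.4Δo = -61 kJ/mol.
Tetrahedral: e¹ t₂⁰, CFSE = 1(−0.6) + 0(+0.4) = -0.6Δₜ = -0.6 × (4/9) × 153 = -41 kJ/mol.
OSPE = -61 − (-41) = -20 kJ/mol.

-20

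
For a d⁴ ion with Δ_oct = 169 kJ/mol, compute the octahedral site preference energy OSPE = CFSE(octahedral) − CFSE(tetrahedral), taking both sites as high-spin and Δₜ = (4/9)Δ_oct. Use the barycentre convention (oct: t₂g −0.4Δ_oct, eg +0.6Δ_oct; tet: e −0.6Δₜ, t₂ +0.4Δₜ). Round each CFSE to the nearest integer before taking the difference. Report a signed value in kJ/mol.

-71

In an octahedral site d⁴ (HS) is t2g^3 e_g^1, giving CFSE(oct) = -0.6Δ_oct = -101 kJ/mol.
Tetrahedral: e^2 t2^2, CFSE = 2(−0.6) + 2(+0.4) = -0.4Δₜ = -0.4 × (4/9) × 169 = -30 kJ/mol.
OSPE = -101 − (-30) = -71 kJ/mol.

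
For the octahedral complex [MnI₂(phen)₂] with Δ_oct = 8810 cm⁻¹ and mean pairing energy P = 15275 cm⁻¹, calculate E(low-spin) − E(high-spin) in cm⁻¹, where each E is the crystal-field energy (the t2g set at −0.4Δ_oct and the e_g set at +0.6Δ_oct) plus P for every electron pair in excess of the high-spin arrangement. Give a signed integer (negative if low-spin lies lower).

Ligand charges: 2×(-1) from I⁻ and 2×(+0) from phen sum to -2; with overall charge +0, Mn is +2.
Mn is in group 7, so Mn²⁺ is d⁵ (7 − 2 = 5).
High-spin d⁵ fills as t2g^3 e_g^2 with CFSE 3(−0.4) + 2(+0.6) = 0.0Δ_oct = 0 cm⁻¹.
Low-spin: t2g^5 e_g^0, orbital CFSE = -2.0Δ_oct = -17620 cm⁻¹; plus 2 excess pairs × P = +30550 cm⁻¹; total 12930 cm⁻¹.
Thus E(LS) − E(HS) = 12930 cm⁻¹.

12930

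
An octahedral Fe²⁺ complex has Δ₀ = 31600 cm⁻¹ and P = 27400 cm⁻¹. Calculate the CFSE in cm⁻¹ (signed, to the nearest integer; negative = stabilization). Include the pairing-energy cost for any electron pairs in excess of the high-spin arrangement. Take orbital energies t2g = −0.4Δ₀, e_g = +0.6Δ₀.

Fe is in group 8, so Fe²⁺ is d⁶ (8 − 2 = 6).
With Δ₀ > P the complex is low-spin.
That gives t2g^6 e_g^0.
Orbital CFSE = -2.4Δ₀ = -2.4 × 31600 = -75840 cm⁻¹.
Excess pairs vs high-spin: 3 − 1 = 2; pairing cost = +54800 cm⁻¹.
Net CFSE = -75840 + 54800 = -21040 cm⁻¹.

-21040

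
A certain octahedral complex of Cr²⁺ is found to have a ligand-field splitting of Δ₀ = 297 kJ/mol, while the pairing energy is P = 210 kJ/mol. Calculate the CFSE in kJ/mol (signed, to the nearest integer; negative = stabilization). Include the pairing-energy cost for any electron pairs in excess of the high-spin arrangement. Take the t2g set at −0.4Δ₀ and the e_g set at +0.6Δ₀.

-265

Cr is in group 6, so Cr²⁺ is d⁴ (6 − 2 = 4).
Since Δ₀ = 297 kJ/mol > P = 210 kJ/mol, the complex adopts the low-spin configuration.
Filling d⁴ accordingly: t2g^4 e_g^0.
Orbital CFSE = -1.6Δ₀ = -1.6 × 297 = -475 kJ/mol.
Excess pairs vs high-spin: 1 − 0 = 1; pairing cost = +210 kJ/mol.
Net CFSE = -475 + 210 = -265 kJ/mol.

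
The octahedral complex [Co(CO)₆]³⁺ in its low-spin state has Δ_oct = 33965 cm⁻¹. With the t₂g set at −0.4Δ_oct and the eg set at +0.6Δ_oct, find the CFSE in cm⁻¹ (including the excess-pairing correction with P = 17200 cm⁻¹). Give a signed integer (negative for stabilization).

-47116

CO is neutral, so the +3 overall charge sits on Co: oxidation state +3.
Co sits in group 9; removing 3 electrons leaves Co³⁺ with 9 − 3 = 6 d electrons.
Configuration: t₂g⁶ eg⁰.
The orbital stabilization is -2.4Δ_oct = -2.4 × 33965 = -81516 cm⁻¹.
Pairing penalty: 3 pairs vs 1 in the high-spin reference → 2 extra × P = 34400 cm⁻¹.
Net CFSE = -81516 + 34400 = -47116 cm⁻¹.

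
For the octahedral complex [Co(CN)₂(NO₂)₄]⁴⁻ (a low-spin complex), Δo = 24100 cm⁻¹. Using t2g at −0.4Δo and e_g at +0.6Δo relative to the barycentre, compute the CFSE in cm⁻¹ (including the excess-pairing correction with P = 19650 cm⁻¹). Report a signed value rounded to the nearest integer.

Ligand charges: 2×(-1) from CN⁻ and 4×(-1) from NO₂⁻ sum to -6; with overall charge -4, Co is +2.
Co sits in group 9; removing 2 electrons leaves Co²⁺ with 9 − 2 = 7 d electrons.
Electron filling gives t2g^6 e_g^1.
CFSE(orbital) = 6×(-0.4Δo) + 1×(0.6Δo) = -1.8Δo; with Δo = 24100 cm⁻¹ that is -43380 cm⁻¹.
Pairing penalty: 3 pairs vs 2 in the high-spin reference → 1 extra × P = 19650 cm⁻¹.
Overall CFSE = -43380 + 19650 = -23730 cm⁻¹.

-23730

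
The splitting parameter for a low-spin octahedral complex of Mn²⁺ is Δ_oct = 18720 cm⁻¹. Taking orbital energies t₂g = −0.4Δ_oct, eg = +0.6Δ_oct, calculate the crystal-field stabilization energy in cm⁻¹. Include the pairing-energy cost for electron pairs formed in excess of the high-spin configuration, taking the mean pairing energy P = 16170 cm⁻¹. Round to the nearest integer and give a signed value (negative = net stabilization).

Mn sits in group 7; removing 2 electrons leaves Mn²⁺ with 7 − 2 = 5 d electrons.
The d⁵ electrons fill as t₂g⁵ eg⁰.
CFSE(orbital) = 5×(-0.4Δ_oct) + 0×(0.6Δ_oct) = -2.0Δ_oct; with Δ_oct = 18720 cm⁻¹ that is -37440 cm⁻¹.
Pairing penalty: 2 pairs vs 0 in the high-spin reference → 2 extra × P = 32340 cm⁻¹.
Combining: -37440 + 32340 = -5100 cm⁻¹.

-5100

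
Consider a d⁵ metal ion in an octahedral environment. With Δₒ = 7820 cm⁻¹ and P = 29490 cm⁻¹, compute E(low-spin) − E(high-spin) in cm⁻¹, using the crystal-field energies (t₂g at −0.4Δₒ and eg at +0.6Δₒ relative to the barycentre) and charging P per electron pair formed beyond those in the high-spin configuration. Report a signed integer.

High-spin d⁵ fills as t₂g³ eg² with CFSE 3(−0.4) + 2(+0.6) = 0.0Δₒ = 0 cm⁻¹.
Low-spin t₂g⁵ eg⁰ gives -2.0Δₒ = -15640 cm⁻¹, but forming 2 extra pairs costs 2P = 58980 cm⁻¹, so E(LS) = -15640 + 58980 = 43340 cm⁻¹.
Thus E(LS) − E(HS) = 43340 cm⁻¹.

43340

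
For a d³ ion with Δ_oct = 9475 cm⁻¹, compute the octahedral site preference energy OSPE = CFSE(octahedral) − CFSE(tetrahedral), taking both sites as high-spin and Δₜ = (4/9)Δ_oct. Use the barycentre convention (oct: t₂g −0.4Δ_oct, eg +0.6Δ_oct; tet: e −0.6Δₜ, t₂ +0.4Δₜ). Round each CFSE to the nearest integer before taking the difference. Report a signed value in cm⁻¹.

Octahedral high-spin t₂g³ eg⁰: CFSE = -1.2 × 9475 = -11370 cm⁻¹.
Tetrahedral: e² t₂¹, CFSE = 2(−0.6) + 1(+0.4) = -0.8Δₜ = -0.8 × (4/9) × 9475 = -3369 cm⁻¹.
Subtracting, OSPE = -11370 − (-3369) = -8001 cm⁻¹.

-8001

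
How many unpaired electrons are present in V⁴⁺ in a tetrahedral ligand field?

1

V⁴⁺: group 5, so d-count = 5 − 4 = 1.
Tetrahedral splitting is small, so the complex is high-spin.
Configuration: e¹ t₂⁰, giving 1 unpaired electron.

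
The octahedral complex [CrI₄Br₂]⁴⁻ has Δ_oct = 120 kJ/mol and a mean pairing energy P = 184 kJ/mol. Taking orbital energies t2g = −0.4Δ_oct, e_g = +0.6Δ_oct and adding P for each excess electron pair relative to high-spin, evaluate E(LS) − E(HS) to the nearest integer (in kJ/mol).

Ligand charges: 4×(-1) from I⁻ and 2×(-1) from Br⁻ sum to -6; with overall charge -4, Cr is +2.
Cr²⁺: group 6, so d-count = 6 − 2 = 4.
High-spin d⁴ fills as t2g^3 e_g^1 with CFSE 3(−0.4) + 1(+0.6) = -0.6Δ_oct = -72 kJ/mol.
For low-spin the configuration is t2g^4 e_g^0: orbital energy -1.6 × 120 = -192 kJ/mol, and 1 additional pair relative to high-spin adds 184 kJ/mol, giving -8 kJ/mol.
Thus E(LS) − E(HS) = 64 kJ/mol.

64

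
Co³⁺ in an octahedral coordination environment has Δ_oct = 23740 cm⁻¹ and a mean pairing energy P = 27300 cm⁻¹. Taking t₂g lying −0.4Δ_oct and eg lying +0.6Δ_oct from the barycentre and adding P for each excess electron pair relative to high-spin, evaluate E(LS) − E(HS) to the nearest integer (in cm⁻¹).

7120

Co is in group 9, so Co³⁺ is d⁶ (9 − 3 = 6).
High-spin d⁶ fills as t₂g⁴ eg² with CFSE 4(−0.4) + 2(+0.6) = -0.4Δ_oct = -9496 cm⁻¹.
For low-spin the configuration is t₂g⁶ eg⁰: orbital energy -2.4 × 23740 = -56976 cm⁻¹, and 2 additional pairs relative to high-spin add 54600 cm⁻¹, giving -2376 cm⁻¹.
The difference is -2376 − (-9496) = 7120 cm⁻¹, so high-spin lies lower.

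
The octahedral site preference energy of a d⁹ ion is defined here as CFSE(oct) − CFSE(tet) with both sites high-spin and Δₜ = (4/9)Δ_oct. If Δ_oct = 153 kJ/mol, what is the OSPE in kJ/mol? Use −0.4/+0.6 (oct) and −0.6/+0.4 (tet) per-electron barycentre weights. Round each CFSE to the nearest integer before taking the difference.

Octahedral high-spin t₂g⁶ eg³: CFSE = -0.6 × 153 = -92 kJ/mol.
In a tetrahedral site the filling is e⁴ t₂⁵: CFSE(tet) = -0.4Δₜ = -0.4 × (4/9)(153) = -27 kJ/mol.
OSPE = -92 − (-27) = -65 kJ/mol.

-65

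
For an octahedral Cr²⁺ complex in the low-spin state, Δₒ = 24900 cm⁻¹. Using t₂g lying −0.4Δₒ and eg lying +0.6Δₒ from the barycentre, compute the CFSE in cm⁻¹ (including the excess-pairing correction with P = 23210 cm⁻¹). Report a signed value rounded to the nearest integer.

-16630

Cr²⁺: group 6, so d-count = 6 − 2 = 4.
The d⁴ electrons fill as t₂g⁴ eg⁰.
Orbital CFSE = 4(-0.4) + 0(0.6) = -1.6Δₒ = -1.6 × 24900 = -39840 cm⁻¹.
Relative to high-spin t₂g³ eg¹ (0 paired), the low-spin configuration has 1 additional pair, contributing +1 × 23210 = +23210 cm⁻¹.
Overall CFSE = -39840 + 23210 = -16630 cm⁻¹.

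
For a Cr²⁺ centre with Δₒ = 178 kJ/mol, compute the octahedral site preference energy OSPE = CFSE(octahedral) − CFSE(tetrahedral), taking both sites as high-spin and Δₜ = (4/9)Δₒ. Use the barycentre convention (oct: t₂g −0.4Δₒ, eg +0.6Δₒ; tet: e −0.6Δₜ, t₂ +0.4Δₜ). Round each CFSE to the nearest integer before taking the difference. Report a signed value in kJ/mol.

-75

Cr sits in group 6; removing 2 electrons leaves Cr²⁺ with 6 − 2 = 4 d electrons.
Octahedral high-spin t2g^3 e_g^1: CFSE = -0.6 × 178 = -107 kJ/mol.
In a tetrahedral site the filling is e^2 t2^2: CFSE(tet) = -0.4Δₜ = -0.4 × (4/9)(178) = -32 kJ/mol.
Subtracting, OSPE = -107 − (-32) = -75 kJ/mol.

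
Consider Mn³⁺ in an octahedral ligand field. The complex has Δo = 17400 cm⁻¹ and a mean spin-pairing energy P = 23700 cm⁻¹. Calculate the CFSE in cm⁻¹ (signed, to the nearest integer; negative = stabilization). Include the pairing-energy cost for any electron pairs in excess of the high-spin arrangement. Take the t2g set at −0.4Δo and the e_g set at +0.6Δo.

-10440

Group 7 minus oxidation state +3 gives a d⁴ configuration for Mn³⁺.
Here Δo < P (17400 < 23700), so the high-spin state is favoured.
That gives t2g^3 e_g^1.
Orbital CFSE = -0.6Δo = -0.6 × 17400 = -10440 cm⁻¹.
High-spin has no excess pairs, so no pairing correction applies.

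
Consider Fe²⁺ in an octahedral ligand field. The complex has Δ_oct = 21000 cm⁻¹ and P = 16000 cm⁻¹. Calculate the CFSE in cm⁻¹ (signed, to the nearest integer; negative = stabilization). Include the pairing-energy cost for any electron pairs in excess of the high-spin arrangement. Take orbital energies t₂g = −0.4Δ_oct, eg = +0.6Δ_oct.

Fe²⁺: group 8, so d-count = 8 − 2 = 6.
Since Δ_oct = 21000 cm⁻¹ > P = 16000 cm⁻¹, the complex adopts the low-spin configuration.
That gives t₂g⁶ eg⁰.
Orbital CFSE = -2.4Δ_oct = -2.4 × 21000 = -50400 cm⁻¹.
Excess pairs vs high-spin: 3 − 1 = 2; pairing cost = +32000 cm⁻¹.
Net CFSE = -50400 + 32000 = -18400 cm⁻¹.

-18400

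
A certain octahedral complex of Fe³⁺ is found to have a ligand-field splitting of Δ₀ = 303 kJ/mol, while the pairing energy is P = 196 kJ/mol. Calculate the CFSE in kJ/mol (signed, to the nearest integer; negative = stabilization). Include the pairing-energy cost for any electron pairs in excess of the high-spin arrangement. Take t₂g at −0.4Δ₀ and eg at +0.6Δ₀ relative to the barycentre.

-214

Fe sits in group 8; removing 3 electrons leaves Fe³⁺ with 8 − 3 = 5 d electrons.
Here Δ₀ > P (303 > 196), so the low-spin state is favoured.
Filling d⁵ accordingly: t₂g⁵ eg⁰.
Orbital CFSE = -2.0Δ₀ = -2.0 × 303 = -606 kJ/mol.
Excess pairs vs high-spin: 2 − 0 = 2; pairing cost = +392 kJ/mol.
Net CFSE = -606 + 392 = -214 kJ/mol.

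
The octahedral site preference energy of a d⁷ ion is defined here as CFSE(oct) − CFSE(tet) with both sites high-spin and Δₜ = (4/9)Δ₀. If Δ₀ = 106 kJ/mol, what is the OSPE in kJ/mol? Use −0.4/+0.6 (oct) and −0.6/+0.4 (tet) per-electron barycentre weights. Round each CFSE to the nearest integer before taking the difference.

-28

Octahedral (high-spin): t₂g⁵ eg², CFSE = 5(−0.4) + 2(+0.6) = -0.8Δ₀ = -0.8 × 106 = -85 kJ/mol.
Tetrahedral e⁴ t₂³ gives -1.2Δₜ = -1.2 × (4/9) × 106 = -57 kJ/mol.
OSPE = -85 − (-57) = -28 kJ/mol.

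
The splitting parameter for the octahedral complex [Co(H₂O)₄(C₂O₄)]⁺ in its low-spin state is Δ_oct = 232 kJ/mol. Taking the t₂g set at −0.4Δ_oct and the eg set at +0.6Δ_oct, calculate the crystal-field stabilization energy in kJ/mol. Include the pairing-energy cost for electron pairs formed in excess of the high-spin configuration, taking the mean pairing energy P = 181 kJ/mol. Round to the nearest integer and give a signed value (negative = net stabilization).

-195

Ligand charges: 4×(+0) from H₂O and 1×(-2) from C₂O₄²⁻ sum to -2; with overall charge +1, Co is +3.
Co sits in group 9; removing 3 electrons leaves Co³⁺ with 9 − 3 = 6 d electrons.
The d⁶ electrons fill as t₂g⁶ eg⁰.
Orbital CFSE = 6(-0.4) + 0(0.6) = -2.4Δ_oct = -2.4 × 232 = -557 kJ/mol.
Relative to high-spin t₂g⁴ eg² (1 paired), the low-spin configuration has 2 additional pairs, contributing +2 × 181 = +362 kJ/mol.
Net CFSE = -557 + 362 = -195 kJ/mol.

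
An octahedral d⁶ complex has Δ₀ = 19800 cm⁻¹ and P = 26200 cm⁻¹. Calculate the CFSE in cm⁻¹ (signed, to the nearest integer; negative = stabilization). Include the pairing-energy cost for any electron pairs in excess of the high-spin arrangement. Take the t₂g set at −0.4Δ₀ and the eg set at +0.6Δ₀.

Since Δ₀ = 19800 cm⁻¹ < P = 26200 cm⁻¹, the complex adopts the high-spin configuration.
That gives t₂g⁴ eg².
Orbital CFSE = -0.4Δ₀ = -0.4 × 19800 = -7920 cm⁻¹.
High-spin has no excess pairs, so no pairing correction applies.

-7920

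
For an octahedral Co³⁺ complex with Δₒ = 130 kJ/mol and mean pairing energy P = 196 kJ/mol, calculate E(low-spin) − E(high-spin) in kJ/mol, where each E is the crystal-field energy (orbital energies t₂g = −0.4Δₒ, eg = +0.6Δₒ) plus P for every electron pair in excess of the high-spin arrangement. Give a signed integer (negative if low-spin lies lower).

Co sits in group 9; removing 3 electrons leaves Co³⁺ with 9 − 3 = 6 d electrons.
In the high-spin limit (t₂g⁴ eg²) the orbital term is -0.4Δₒ = -52 kJ/mol, with no excess pairing.
Low-spin: t₂g⁶ eg⁰, orbital CFSE = -2.4Δₒ = -312 kJ/mol; plus 2 excess pairs × P = +392 kJ/mol; total 80 kJ/mol.
The difference is 80 − (-52) = 132 kJ/mol, so high-spin lies lower.

132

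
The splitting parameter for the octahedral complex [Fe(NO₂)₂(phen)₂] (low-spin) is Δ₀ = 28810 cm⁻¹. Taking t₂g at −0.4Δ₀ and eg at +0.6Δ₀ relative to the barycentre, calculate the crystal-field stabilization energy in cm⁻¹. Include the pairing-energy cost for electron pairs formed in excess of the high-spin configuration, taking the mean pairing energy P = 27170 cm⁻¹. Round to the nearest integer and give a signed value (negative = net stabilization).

-14804

Ligand charges: 2×(-1) from NO₂⁻ and 2×(+0) from phen sum to -2; with overall charge +0, Fe is +2.
Fe is in group 8, so Fe²⁺ is d⁶ (8 − 2 = 6).
Electron filling gives t₂g⁶ eg⁰.
The orbital stabilization is -2.4Δ₀ = -2.4 × 28810 = -69144 cm⁻¹.
Pairing penalty: 3 pairs vs 1 in the high-spin reference → 2 extra × P = 54340 cm⁻¹.
Overall CFSE = -69144 + 54340 = -14804 cm⁻¹.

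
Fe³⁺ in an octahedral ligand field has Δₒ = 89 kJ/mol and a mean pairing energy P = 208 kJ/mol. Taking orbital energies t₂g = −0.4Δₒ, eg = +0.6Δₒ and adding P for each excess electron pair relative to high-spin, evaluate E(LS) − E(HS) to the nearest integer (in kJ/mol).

238

Fe³⁺: group 8, so d-count = 8 − 3 = 5.
High-spin: t₂g³ eg², CFSE = 0.0Δₒ = 0 kJ/mol.
For low-spin the configuration is t₂g⁵ eg⁰: orbital energy -2.0 × 89 = -178 kJ/mol, and 2 additional pairs relative to high-spin add 416 kJ/mol, giving 238 kJ/mol.
Thus E(LS) − E(HS) = 238 kJ/mol.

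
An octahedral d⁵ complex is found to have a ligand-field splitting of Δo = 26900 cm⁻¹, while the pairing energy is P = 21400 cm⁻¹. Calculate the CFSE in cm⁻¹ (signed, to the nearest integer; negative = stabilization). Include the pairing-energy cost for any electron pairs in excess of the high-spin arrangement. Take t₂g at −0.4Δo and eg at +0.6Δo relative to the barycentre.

With Δo > P the complex is low-spin.
Filling d⁵ accordingly: t₂g⁵ eg⁰.
Orbital CFSE = -2.0Δo = -2.0 × 26900 = -53800 cm⁻¹.
Excess pairs vs high-spin: 2 − 0 = 2; pairing cost = +42800 cm⁻¹.
Net CFSE = -53800 + 42800 = -11000 cm⁻¹.

-11000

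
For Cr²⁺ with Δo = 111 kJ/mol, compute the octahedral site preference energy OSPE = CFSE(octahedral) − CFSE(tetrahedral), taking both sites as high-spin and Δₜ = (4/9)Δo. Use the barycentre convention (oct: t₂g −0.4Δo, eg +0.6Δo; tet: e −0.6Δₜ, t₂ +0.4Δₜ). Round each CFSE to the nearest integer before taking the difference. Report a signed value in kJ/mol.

Cr is in group 6, so Cr²⁺ is d⁴ (6 − 2 = 4).
Octahedral (high-spin): t₂g³ eg¹, CFSE = 3(−0.4) + 1(+0.6) = -0.6Δo = -0.6 × 111 = -67 kJ/mol.
Tetrahedral e² t₂² gives -0.4Δₜ = -0.4 × (4/9) × 111 = -20 kJ/mol.
OSPE = -67 − (-20) = -47 kJ/mol.

-47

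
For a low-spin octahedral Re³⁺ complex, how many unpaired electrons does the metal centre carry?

2

Re³⁺: group 7, so d-count = 7 − 3 = 4.
Configuration: t2g^4 e_g^0, giving 2 unpaired electrons.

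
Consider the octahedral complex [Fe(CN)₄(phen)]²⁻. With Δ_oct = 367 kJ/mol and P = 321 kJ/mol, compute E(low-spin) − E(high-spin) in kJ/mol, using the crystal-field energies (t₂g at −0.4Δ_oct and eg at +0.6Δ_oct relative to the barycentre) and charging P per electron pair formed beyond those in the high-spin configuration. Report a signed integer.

Ligand charges: 4×(-1) from CN⁻ and 1×(+0) from phen sum to -4; with overall charge -2, Fe is +2.
Group 8 minus oxidation state +2 gives a d⁶ configuration for Fe²⁺.
High-spin d⁶ fills as t₂g⁴ eg² with CFSE 4(−0.4) + 2(+0.6) = -0.4Δ_oct = -147 kJ/mol.
Low-spin: t₂g⁶ eg⁰, orbital CFSE = -2.4Δ_oct = -881 kJ/mol; plus 2 excess pairs × P = +642 kJ/mol; total -239 kJ/mol.
E(LS) − E(HS) = -239 − (-147) = -92 kJ/mol.

-92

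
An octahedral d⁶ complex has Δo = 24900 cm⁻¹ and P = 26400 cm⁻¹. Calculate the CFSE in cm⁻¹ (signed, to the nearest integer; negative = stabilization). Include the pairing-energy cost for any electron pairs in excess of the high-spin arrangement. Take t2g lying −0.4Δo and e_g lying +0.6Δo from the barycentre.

-9960

Δo < P, so pairing is avoided: the ground state is high-spin.
That gives t2g^4 e_g^2.
Orbital CFSE = -0.4Δo = -0.4 × 24900 = -9960 cm⁻¹.
High-spin has no excess pairs, so no pairing correction applies.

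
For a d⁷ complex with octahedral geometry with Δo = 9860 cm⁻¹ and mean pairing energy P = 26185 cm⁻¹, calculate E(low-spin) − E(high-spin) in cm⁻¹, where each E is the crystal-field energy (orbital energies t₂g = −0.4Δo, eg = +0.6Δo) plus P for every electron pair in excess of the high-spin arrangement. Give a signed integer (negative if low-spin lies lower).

High-spin: t₂g⁵ eg², CFSE = -0.8Δo = -7888 cm⁻¹.
Low-spin: t₂g⁶ eg¹, orbital CFSE = -1.8Δo = -17748 cm⁻¹; plus 1 excess pair × P = +26185 cm⁻¹; total 8437 cm⁻¹.
E(LS) − E(HS) = 8437 − (-7888) = 16325 cm⁻¹.

16325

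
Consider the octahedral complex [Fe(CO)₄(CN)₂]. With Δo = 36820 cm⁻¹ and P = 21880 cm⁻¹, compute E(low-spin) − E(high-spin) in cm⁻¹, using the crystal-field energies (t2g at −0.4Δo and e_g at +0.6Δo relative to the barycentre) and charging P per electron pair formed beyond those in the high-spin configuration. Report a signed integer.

Ligand charges: 4×(+0) from CO and 2×(-1) from CN⁻ sum to -2; with overall charge +0, Fe is +2.
Fe sits in group 8; removing 2 electrons leaves Fe²⁺ with 8 − 2 = 6 d electrons.
High-spin: t2g^4 e_g^2, CFSE = -0.4Δo = -14728 cm⁻¹.
Low-spin: t2g^6 e_g^0, orbital CFSE = -2.4Δo = -88368 cm⁻¹; plus 2 excess pairs × P = +43760 cm⁻¹; total -44608 cm⁻¹.
The difference is -44608 − (-14728) = -29880 cm⁻¹, so low-spin lies lower.

-29880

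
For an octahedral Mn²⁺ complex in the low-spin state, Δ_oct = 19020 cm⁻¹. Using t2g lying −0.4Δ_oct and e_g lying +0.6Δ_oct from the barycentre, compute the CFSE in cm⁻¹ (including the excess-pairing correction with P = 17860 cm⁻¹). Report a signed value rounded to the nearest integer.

Mn is in group 7, so Mn²⁺ is d⁵ (7 − 2 = 5).
Electron filling gives t2g^5 e_g^0.
The orbital stabilization is -2.0Δ_oct = -2.0 × 19020 = -38040 cm⁻¹.
Pairing penalty: 2 pairs vs 0 in the high-spin reference → 2 extra × P = 35720 cm⁻¹.
Overall CFSE = -38040 + 35720 = -2320 cm⁻¹.

-2320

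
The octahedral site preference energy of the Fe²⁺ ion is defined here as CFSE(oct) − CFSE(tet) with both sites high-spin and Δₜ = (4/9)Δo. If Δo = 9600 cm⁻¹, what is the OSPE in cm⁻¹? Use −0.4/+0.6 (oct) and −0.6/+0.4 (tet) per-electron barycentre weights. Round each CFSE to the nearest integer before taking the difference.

Fe is in group 8, so Fe²⁺ is d⁶ (8 − 2 = 6).
Octahedral high-spin t₂g⁴ eg²: CFSE = -0.4 × 9600 = -3840 cm⁻¹.
Tetrahedral: e³ t₂³, CFSE = 3(−0.6) + 3(+0.4) = -0.6Δₜ = -0.6 × (4/9) × 9600 = -2560 cm⁻¹.
Subtracting, OSPE = -3840 − (-2560) = -1280 cm⁻¹.

-1280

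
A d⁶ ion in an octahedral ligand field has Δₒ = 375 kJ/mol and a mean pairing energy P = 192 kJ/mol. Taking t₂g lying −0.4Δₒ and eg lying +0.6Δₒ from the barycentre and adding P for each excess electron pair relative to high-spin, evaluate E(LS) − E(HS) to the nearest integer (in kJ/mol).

High-spin d⁶ fills as t₂g⁴ eg² with CFSE 4(−0.4) + 2(+0.6) = -0.4Δₒ = -150 kJ/mol.
For low-spin the configuration is t₂g⁶ eg⁰: orbital energy -2.4 × 375 = -900 kJ/mol, and 2 additional pairs relative to high-spin add 384 kJ/mol, giving -516 kJ/mol.
The difference is -516 − (-150) = -366 kJ/mol, so low-spin lies lower.

-366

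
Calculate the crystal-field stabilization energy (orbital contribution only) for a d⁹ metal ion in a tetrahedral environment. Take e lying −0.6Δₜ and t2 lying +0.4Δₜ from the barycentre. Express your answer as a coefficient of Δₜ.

With tetrahedral geometry the complex is necessarily high-spin.
Configuration: e^4 t2^5.
CFSE = 4(-0.6Δₜ) + 5(0.4Δₜ) = -2.4Δₜ + 2.0Δₜ = -0.4Δₜ.

-0.4 Δₜ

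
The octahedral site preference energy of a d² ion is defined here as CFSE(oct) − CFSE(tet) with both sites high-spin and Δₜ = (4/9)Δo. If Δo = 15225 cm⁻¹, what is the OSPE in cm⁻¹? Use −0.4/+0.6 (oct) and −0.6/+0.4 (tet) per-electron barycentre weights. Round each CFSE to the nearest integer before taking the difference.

Octahedral (high-spin): t2g^2 e_g^0, CFSE = 2(−0.4) + 0(+0.6) = -0.8Δo = -0.8 × 15225 = -12180 cm⁻¹.
Tetrahedral: e^2 t2^0, CFSE = 2(−0.6) + 0(+0.4) = -1.2Δₜ = -1.2 × (4/9) × 15225 = -8120 cm⁻¹.
OSPE = -12180 − (-8120) = -4060 cm⁻¹.

-4060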